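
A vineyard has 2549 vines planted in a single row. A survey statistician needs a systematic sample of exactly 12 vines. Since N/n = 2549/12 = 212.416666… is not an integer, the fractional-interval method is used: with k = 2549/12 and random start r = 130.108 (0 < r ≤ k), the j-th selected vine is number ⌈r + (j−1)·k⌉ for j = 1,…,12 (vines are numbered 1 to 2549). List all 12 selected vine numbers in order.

j=1: r + 0k = 130.108 → ⌈·⌉ = 131
j=2: r + 1k = 342.524666… → ⌈·⌉ = 343
j=3: r + 2k = 554.941333… → ⌈·⌉ = 555
j=4: r + 3k = 767.358 → ⌈·⌉ = 768
j=5: r + 4k = 979.774666… → ⌈·⌉ = 980
j=6: r + 5k = 1192.191333… → ⌈·⌉ = 1193
j=7: r + 6k = 1404.608 → ⌈·⌉ = 1405
j=8: r + 7k = 1617.024666… → ⌈·⌉ = 1618
j=9: r + 8k = 1829.441333… → ⌈·⌉ = 1830
j=10: r + 9k = 2041.858 → ⌈·⌉ = 2042
j=11: r + 10k = 2254.274666… → ⌈·⌉ = 2255
j=12: r + 11k = 2466.691333… → ⌈·⌉ = 2467

131, 343, 555, 768, 980, 1193, 1405, 1618, 1830, 2042, 2255, 2467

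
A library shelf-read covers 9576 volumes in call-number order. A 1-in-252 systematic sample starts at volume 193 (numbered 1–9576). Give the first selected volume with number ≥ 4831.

k = 252
Steps past start: ⌈(4831 − 193)/252⌉ = ⌈4638/252⌉ = 19
Selected volume: 193 + 19×252 = 4981

4981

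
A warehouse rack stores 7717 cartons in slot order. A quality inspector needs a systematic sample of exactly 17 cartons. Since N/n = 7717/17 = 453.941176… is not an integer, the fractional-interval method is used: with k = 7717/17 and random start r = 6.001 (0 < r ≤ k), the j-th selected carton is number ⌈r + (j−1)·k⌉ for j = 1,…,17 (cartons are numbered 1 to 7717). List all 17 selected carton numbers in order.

j=1: r + 0k = 6.001 → ⌈·⌉ = 7
j=2: r + 1k = 459.942176… → ⌈·⌉ = 460
j=3: r + 2k = 913.883352… → ⌈·⌉ = 914
j=4: r + 3k = 1367.824529… → ⌈·⌉ = 1368
j=5: r + 4k = 1821.765705… → ⌈·⌉ = 1822
j=6: r + 5k = 2275.706882… → ⌈·⌉ = 2276
j=7: r + 6k = 2729.648058… → ⌈·⌉ = 2730
j=8: r + 7k = 3183.589235… → ⌈·⌉ = 3184
j=9: r + 8k = 3637.530411… → ⌈·⌉ = 3638
j=10: r + 9k = 4091.471588… → ⌈·⌉ = 4092
j=11: r + 10k = 4545.412764… → ⌈·⌉ = 4546
j=12: r + 11k = 4999.353941… → ⌈·⌉ = 5000
j=13: r + 12k = 5453.295117… → ⌈·⌉ = 5454
j=14: r + 13k = 5907.236294… → ⌈·⌉ = 5908
j=15: r + 14k = 6361.177470… → ⌈·⌉ = 6362
j=16: r + 15k = 6815.118647… → ⌈·⌉ = 6816
j=17: r + 16k = 7269.059823… → ⌈·⌉ = 7270

7, 460, 914, 1368, 1822, 2276, 2730, 3184, 3638, 4092, 4546, 5000, 5454, 5908, 6362, 6816, 7270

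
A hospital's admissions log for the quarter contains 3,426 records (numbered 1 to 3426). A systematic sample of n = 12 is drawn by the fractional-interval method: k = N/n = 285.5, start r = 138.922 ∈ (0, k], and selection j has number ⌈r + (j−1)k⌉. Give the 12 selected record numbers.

139, 425, 710, 996, 1281, 1567, 1852, 2138, 2423, 2709, 2994, 3280

j=1: r + 0k = 138.922 → ⌈·⌉ = 139
j=2: r + 1k = 424.422 → ⌈·⌉ = 425
j=3: r + 2k = 709.922 → ⌈·⌉ = 710
j=4: r + 3k = 995.422 → ⌈·⌉ = 996
j=5: r + 4k = 1280.922 → ⌈·⌉ = 1281
j=6: r + 5k = 1566.422 → ⌈·⌉ = 1567
j=7: r + 6k = 1851.922 → ⌈·⌉ = 1852
j=8: r + 7k = 2137.422 → ⌈·⌉ = 2138
j=9: r + 8k = 2422.922 → ⌈·⌉ = 2423
j=10: r + 9k = 2708.422 → ⌈·⌉ = 2709
j=11: r + 10k = 2993.922 → ⌈·⌉ = 2994
j=12: r + 11k = 3279.422 → ⌈·⌉ = 3280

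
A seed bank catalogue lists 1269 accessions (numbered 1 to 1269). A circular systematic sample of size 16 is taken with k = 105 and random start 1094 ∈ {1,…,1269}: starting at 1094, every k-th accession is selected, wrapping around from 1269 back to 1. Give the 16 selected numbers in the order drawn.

Selection 1: 1094
Selection 2: 1094 + 105 = 1199
Selection 3: 1199 + 105 = 1304 → 1304 − 1269 = 35
Selection 4: 35 + 105 = 140
Selection 5: 140 + 105 = 245
Selection 6: 245 + 105 = 350
Selection 7: 350 + 105 = 455
Selection 8: 455 + 105 = 560
Selection 9: 560 + 105 = 665
Selection 10: 665 + 105 = 770
Selection 11: 770 + 105 = 875
Selection 12: 875 + 105 = 980
Selection 13: 980 + 105 = 1085
Selection 14: 1085 + 105 = 1190
Selection 15: 1190 + 105 = 1295 → 1295 − 1269 = 26
Selection 16: 26 + 105 = 131

1094, 1199, 35, 140, 245, 350, 455, 560, 665, 770, 875, 980, 1085, 1190, 26, 131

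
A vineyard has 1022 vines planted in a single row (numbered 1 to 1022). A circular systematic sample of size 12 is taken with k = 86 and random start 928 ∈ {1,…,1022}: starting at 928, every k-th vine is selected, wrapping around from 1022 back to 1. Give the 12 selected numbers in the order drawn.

928, 1014, 78, 164, 250, 336, 422, 508, 594, 680, 766, 852

Selection 1: 928
Selection 2: 928 + 86 = 1014
Selection 3: 1014 + 86 = 1100 → 1100 − 1022 = 78
Selection 4: 78 + 86 = 164
Selection 5: 164 + 86 = 250
Selection 6: 250 + 86 = 336
Selection 7: 336 + 86 = 422
Selection 8: 422 + 86 = 508
Selection 9: 508 + 86 = 594
Selection 10: 594 + 86 = 680
Selection 11: 680 + 86 = 766
Selection 12: 766 + 86 = 852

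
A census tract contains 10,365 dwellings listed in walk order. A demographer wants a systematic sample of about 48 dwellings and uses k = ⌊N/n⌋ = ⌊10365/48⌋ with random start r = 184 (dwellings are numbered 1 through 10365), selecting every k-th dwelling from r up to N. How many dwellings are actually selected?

k = ⌊10365/48⌋ = 215
Achieved size = ⌊(10365 − 184)/215⌋ + 1 = ⌊10181/215⌋ + 1 = 47 + 1 = 48
(last selection: 184 + 47×215 = 10289 ≤ 10365; next would be 10504 > 10365)

48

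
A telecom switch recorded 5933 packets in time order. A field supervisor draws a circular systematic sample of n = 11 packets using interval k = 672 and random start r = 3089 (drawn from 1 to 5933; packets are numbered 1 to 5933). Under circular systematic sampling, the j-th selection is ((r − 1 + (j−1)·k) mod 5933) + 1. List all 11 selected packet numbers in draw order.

3089, 3761, 4433, 5105, 5777, 516, 1188, 1860, 2532, 3204, 3876

Selection 1: 3089
Selection 2: 3089 + 672 = 3761
Selection 3: 3761 + 672 = 4433
Selection 4: 4433 + 672 = 5105
Selection 5: 5105 + 672 = 5777
Selection 6: 5777 + 672 = 6449 → 6449 − 5933 = 516
Selection 7: 516 + 672 = 1188
Selection 8: 1188 + 672 = 1860
Selection 9: 1860 + 672 = 2532
Selection 10: 2532 + 672 = 3204
Selection 11: 3204 + 672 = 3876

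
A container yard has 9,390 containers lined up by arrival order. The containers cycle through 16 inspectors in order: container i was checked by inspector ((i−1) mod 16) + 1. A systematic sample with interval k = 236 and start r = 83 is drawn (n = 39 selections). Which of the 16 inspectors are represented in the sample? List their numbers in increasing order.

Consecutive selections differ by k = 236, so their inspector numbers differ by 236 mod 16 = 12.
gcd(236, 16) = 4, so the sample visits 16/4 = 4 distinct residues mod 16.
Start 83 is inspector 3; the inspectors hit are 3, 7, 11, 15.

3, 7, 11, 15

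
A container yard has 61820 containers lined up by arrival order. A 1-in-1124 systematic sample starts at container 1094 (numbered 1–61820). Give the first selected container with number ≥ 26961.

k = 1124
Steps past start: ⌈(26961 − 1094)/1124⌉ = ⌈25867/1124⌉ = 24
Selected container: 1094 + 24×1124 = 28070

28070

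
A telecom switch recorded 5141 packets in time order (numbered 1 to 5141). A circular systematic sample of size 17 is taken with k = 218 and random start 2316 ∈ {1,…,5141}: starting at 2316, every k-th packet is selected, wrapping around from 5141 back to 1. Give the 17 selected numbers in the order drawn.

2316, 2534, 2752, 2970, 3188, 3406, 3624, 3842, 4060, 4278, 4496, 4714, 4932, 9, 227, 445, 663

Selection 1: 2316
Selection 2: 2316 + 218 = 2534
Selection 3: 2534 + 218 = 2752
Selection 4: 2752 + 218 = 2970
Selection 5: 2970 + 218 = 3188
Selection 6: 3188 + 218 = 3406
Selection 7: 3406 + 218 = 3624
Selection 8: 3624 + 218 = 3842
Selection 9: 3842 + 218 = 4060
Selection 10: 4060 + 218 = 4278
Selection 11: 4278 + 218 = 4496
Selection 12: 4496 + 218 = 4714
Selection 13: 4714 + 218 = 4932
Selection 14: 4932 + 218 = 5150 → 5150 − 5141 = 9
Selection 15: 9 + 218 = 227
Selection 16: 227 + 218 = 445
Selection 17: 445 + 218 = 663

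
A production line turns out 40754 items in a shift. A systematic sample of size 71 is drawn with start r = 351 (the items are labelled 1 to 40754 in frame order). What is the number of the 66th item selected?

37661

k = 40754/71 = 574
66th selection = r + (66−1)·k = 351 + 65×574 = 351 + 37310 = 37661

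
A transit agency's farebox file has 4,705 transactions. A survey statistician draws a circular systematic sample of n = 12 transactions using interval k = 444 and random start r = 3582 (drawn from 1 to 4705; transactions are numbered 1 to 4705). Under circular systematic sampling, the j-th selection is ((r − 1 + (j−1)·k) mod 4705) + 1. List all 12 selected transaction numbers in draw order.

3582, 4026, 4470, 209, 653, 1097, 1541, 1985, 2429, 2873, 3317, 3761

Selection 1: 3582
Selection 2: 3582 + 444 = 4026
Selection 3: 4026 + 444 = 4470
Selection 4: 4470 + 444 = 4914 → 4914 − 4705 = 209
Selection 5: 209 + 444 = 653
Selection 6: 653 + 444 = 1097
Selection 7: 1097 + 444 = 1541
Selection 8: 1541 + 444 = 1985
Selection 9: 1985 + 444 = 2429
Selection 10: 2429 + 444 = 2873
Selection 11: 2873 + 444 = 3317
Selection 12: 3317 + 444 = 3761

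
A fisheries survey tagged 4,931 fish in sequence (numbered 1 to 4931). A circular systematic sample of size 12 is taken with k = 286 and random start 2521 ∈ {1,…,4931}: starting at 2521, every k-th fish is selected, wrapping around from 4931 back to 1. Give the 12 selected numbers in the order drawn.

Selection 1: 2521
Selection 2: 2521 + 286 = 2807
Selection 3: 2807 + 286 = 3093
Selection 4: 3093 + 286 = 3379
Selection 5: 3379 + 286 = 3665
Selection 6: 3665 + 286 = 3951
Selection 7: 3951 + 286 = 4237
Selection 8: 4237 + 286 = 4523
Selection 9: 4523 + 286 = 4809
Selection 10: 4809 + 286 = 5095 → 5095 − 4931 = 164
Selection 11: 164 + 286 = 450
Selection 12: 450 + 286 = 736

2521, 2807, 3093, 3379, 3665, 3951, 4237, 4523, 4809, 164, 450, 736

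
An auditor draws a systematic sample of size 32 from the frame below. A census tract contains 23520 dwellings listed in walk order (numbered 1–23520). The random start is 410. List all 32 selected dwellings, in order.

410, 1145, 1880, 2615, 3350, 4085, 4820, 5555, 6290, 7025, 7760, 8495, 9230, 9965, 10700, 11435, 12170, 12905, 13640, 14375, 15110, 15845, 16580, 17315, 18050, 18785, 19520, 20255, 20990, 21725, 22460, 23195

k = N/n = 23520/32 = 735
dwelling 1: 410
dwelling 2: 410 + 735 = 1145
dwelling 3: 1145 + 735 = 1880
dwelling 4: 1880 + 735 = 2615
dwelling 5: 2615 + 735 = 3350
dwelling 6: 3350 + 735 = 4085
dwelling 7: 4085 + 735 = 4820
dwelling 8: 4820 + 735 = 5555
dwelling 9: 5555 + 735 = 6290
dwelling 10: 6290 + 735 = 7025
dwelling 11: 7025 + 735 = 7760
dwelling 12: 7760 + 735 = 8495
dwelling 13: 8495 + 735 = 9230
dwelling 14: 9230 + 735 = 9965
dwelling 15: 9965 + 735 = 10700
dwelling 16: 10700 + 735 = 11435
dwelling 17: 11435 + 735 = 12170
dwelling 18: 12170 + 735 = 12905
dwelling 19: 12905 + 735 = 13640
dwelling 20: 13640 + 735 = 14375
dwelling 21: 14375 + 735 = 15110
dwelling 22: 15110 + 735 = 15845
dwelling 23: 15845 + 735 = 16580
dwelling 24: 16580 + 735 = 17315
dwelling 25: 17315 + 735 = 18050
dwelling 26: 18050 + 735 = 18785
dwelling 27: 18785 + 735 = 19520
dwelling 28: 19520 + 735 = 20255
dwelling 29: 20255 + 735 = 20990
dwelling 30: 20990 + 735 = 21725
dwelling 31: 21725 + 735 = 22460
dwelling 32: 22460 + 735 = 23195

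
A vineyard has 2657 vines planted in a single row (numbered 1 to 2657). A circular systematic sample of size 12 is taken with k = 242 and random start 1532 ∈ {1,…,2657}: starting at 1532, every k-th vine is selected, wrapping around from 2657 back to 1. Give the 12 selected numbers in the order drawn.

Selection 1: 1532
Selection 2: 1532 + 242 = 1774
Selection 3: 1774 + 242 = 2016
Selection 4: 2016 + 242 = 2258
Selection 5: 2258 + 242 = 2500
Selection 6: 2500 + 242 = 2742 → 2742 − 2657 = 85
Selection 7: 85 + 242 = 327
Selection 8: 327 + 242 = 569
Selection 9: 569 + 242 = 811
Selection 10: 811 + 242 = 1053
Selection 11: 1053 + 242 = 1295
Selection 12: 1295 + 242 = 1537

1532, 1774, 2016, 2258, 2500, 85, 327, 569, 811, 1053, 1295, 1537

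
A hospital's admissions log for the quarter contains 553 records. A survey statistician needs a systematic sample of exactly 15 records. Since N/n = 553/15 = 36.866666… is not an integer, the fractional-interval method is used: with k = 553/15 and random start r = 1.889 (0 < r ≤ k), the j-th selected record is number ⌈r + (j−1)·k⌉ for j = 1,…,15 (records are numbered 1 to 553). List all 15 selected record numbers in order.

2, 39, 76, 113, 150, 187, 224, 260, 297, 334, 371, 408, 445, 482, 519

j=1: r + 0k = 1.889 → ⌈·⌉ = 2
j=2: r + 1k = 38.755666… → ⌈·⌉ = 39
j=3: r + 2k = 75.622333… → ⌈·⌉ = 76
j=4: r + 3k = 112.489 → ⌈·⌉ = 113
j=5: r + 4k = 149.355666… → ⌈·⌉ = 150
j=6: r + 5k = 186.222333… → ⌈·⌉ = 187
j=7: r + 6k = 223.089 → ⌈·⌉ = 224
j=8: r + 7k = 259.955666… → ⌈·⌉ = 260
j=9: r + 8k = 296.822333… → ⌈·⌉ = 297
j=10: r + 9k = 333.689 → ⌈·⌉ = 334
j=11: r + 10k = 370.555666… → ⌈·⌉ = 371
j=12: r + 11k = 407.422333… → ⌈·⌉ = 408
j=13: r + 12k = 444.289 → ⌈·⌉ = 445
j=14: r + 13k = 481.155666… → ⌈·⌉ = 482
j=15: r + 14k = 518.022333… → ⌈·⌉ = 519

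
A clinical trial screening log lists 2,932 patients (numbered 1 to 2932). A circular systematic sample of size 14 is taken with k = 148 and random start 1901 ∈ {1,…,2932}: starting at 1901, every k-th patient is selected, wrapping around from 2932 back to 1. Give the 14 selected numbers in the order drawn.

1901, 2049, 2197, 2345, 2493, 2641, 2789, 5, 153, 301, 449, 597, 745, 893

Selection 1: 1901
Selection 2: 1901 + 148 = 2049
Selection 3: 2049 + 148 = 2197
Selection 4: 2197 + 148 = 2345
Selection 5: 2345 + 148 = 2493
Selection 6: 2493 + 148 = 2641
Selection 7: 2641 + 148 = 2789
Selection 8: 2789 + 148 = 2937 → 2937 − 2932 = 5
Selection 9: 5 + 148 = 153
Selection 10: 153 + 148 = 301
Selection 11: 301 + 148 = 449
Selection 12: 449 + 148 = 597
Selection 13: 597 + 148 = 745
Selection 14: 745 + 148 = 893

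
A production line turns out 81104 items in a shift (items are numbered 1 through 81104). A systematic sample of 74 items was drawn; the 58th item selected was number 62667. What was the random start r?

195

k = 81104/74 = 1096
r = 62667 − (58−1)×1096 = 62667 − 62472 = 195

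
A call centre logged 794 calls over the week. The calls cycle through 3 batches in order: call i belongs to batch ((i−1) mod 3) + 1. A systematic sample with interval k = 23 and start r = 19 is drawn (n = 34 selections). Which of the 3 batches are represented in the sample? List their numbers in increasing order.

Consecutive selections differ by k = 23, so their batch numbers differ by 23 mod 3 = 2.
gcd(23, 3) = 1, so the sample visits 3/1 = 3 distinct residues mod 3.
Start 19 is batch 1; the batches hit are 1, 2, 3.

1, 2, 3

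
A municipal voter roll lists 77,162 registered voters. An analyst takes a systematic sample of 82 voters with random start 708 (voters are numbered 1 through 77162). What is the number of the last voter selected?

76929

k = 77162/82 = 941
82nd selection = r + (82−1)·k = 708 + 81×941 = 708 + 76221 = 76929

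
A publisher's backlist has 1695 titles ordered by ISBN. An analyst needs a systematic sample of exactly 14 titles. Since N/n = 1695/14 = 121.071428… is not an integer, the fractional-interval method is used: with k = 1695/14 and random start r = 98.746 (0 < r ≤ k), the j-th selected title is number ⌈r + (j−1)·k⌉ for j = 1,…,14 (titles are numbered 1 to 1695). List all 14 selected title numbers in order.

99, 220, 341, 462, 584, 705, 826, 947, 1068, 1189, 1310, 1431, 1552, 1673

j=1: r + 0k = 98.746 → ⌈·⌉ = 99
j=2: r + 1k = 219.817428… → ⌈·⌉ = 220
j=3: r + 2k = 340.888857… → ⌈·⌉ = 341
j=4: r + 3k = 461.960285… → ⌈·⌉ = 462
j=5: r + 4k = 583.031714… → ⌈·⌉ = 584
j=6: r + 5k = 704.103142… → ⌈·⌉ = 705
j=7: r + 6k = 825.174571… → ⌈·⌉ = 826
j=8: r + 7k = 946.246 → ⌈·⌉ = 947
j=9: r + 8k = 1067.317428… → ⌈·⌉ = 1068
j=10: r + 9k = 1188.388857… → ⌈·⌉ = 1189
j=11: r + 10k = 1309.460285… → ⌈·⌉ = 1310
j=12: r + 11k = 1430.531714… → ⌈·⌉ = 1431
j=13: r + 12k = 1551.603142… → ⌈·⌉ = 1552
j=14: r + 13k = 1672.674571… → ⌈·⌉ = 1673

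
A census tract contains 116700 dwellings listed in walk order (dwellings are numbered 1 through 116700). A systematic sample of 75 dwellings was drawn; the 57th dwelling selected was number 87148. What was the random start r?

12

k = 116700/75 = 1556
r = 87148 − (57−1)×1556 = 87148 − 87136 = 12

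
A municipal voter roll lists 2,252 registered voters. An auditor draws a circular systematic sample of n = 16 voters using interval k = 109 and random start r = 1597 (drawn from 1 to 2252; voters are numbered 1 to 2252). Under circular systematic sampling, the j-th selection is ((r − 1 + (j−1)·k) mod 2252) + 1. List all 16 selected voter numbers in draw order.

1597, 1706, 1815, 1924, 2033, 2142, 2251, 108, 217, 326, 435, 544, 653, 762, 871, 980

Selection 1: 1597
Selection 2: 1597 + 109 = 1706
Selection 3: 1706 + 109 = 1815
Selection 4: 1815 + 109 = 1924
Selection 5: 1924 + 109 = 2033
Selection 6: 2033 + 109 = 2142
Selection 7: 2142 + 109 = 2251
Selection 8: 2251 + 109 = 2360 → 2360 − 2252 = 108
Selection 9: 108 + 109 = 217
Selection 10: 217 + 109 = 326
Selection 11: 326 + 109 = 435
Selection 12: 435 + 109 = 544
Selection 13: 544 + 109 = 653
Selection 14: 653 + 109 = 762
Selection 15: 762 + 109 = 871
Selection 16: 871 + 109 = 980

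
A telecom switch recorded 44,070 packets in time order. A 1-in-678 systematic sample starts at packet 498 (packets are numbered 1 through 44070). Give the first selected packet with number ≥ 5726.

k = 678
Steps past start: ⌈(5726 − 498)/678⌉ = ⌈5228/678⌉ = 8
Selected packet: 498 + 8×678 = 5922

5922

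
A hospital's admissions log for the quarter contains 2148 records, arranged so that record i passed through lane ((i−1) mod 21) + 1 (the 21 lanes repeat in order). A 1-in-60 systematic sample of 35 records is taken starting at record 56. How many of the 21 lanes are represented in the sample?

7

Consecutive selections differ by k = 60, so their lane numbers differ by 60 mod 21 = 18.
gcd(60, 21) = 3, so the sample visits 21/3 = 7 distinct residues mod 21.
Start 56 is lane 14; the lanes hit are 2, 5, 8, 11, 14, 17, 20.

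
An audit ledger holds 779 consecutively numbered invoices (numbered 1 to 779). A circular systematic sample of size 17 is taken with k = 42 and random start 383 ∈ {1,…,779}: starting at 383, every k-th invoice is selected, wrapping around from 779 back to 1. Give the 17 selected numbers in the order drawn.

383, 425, 467, 509, 551, 593, 635, 677, 719, 761, 24, 66, 108, 150, 192, 234, 276

Selection 1: 383
Selection 2: 383 + 42 = 425
Selection 3: 425 + 42 = 467
Selection 4: 467 + 42 = 509
Selection 5: 509 + 42 = 551
Selection 6: 551 + 42 = 593
Selection 7: 593 + 42 = 635
Selection 8: 635 + 42 = 677
Selection 9: 677 + 42 = 719
Selection 10: 719 + 42 = 761
Selection 11: 761 + 42 = 803 → 803 − 779 = 24
Selection 12: 24 + 42 = 66
Selection 13: 66 + 42 = 108
Selection 14: 108 + 42 = 150
Selection 15: 150 + 42 = 192
Selection 16: 192 + 42 = 234
Selection 17: 234 + 42 = 276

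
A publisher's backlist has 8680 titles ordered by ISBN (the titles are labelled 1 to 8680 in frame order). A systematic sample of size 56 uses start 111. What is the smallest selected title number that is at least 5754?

k = 8680/56 = 155
Steps past start: ⌈(5754 − 111)/155⌉ = ⌈5643/155⌉ = 37
Selected title: 111 + 37×155 = 5846

5846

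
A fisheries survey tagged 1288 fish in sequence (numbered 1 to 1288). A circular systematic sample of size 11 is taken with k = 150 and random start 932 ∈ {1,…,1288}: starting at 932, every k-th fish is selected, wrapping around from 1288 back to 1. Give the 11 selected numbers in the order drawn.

Selection 1: 932
Selection 2: 932 + 150 = 1082
Selection 3: 1082 + 150 = 1232
Selection 4: 1232 + 150 = 1382 → 1382 − 1288 = 94
Selection 5: 94 + 150 = 244
Selection 6: 244 + 150 = 394
Selection 7: 394 + 150 = 544
Selection 8: 544 + 150 = 694
Selection 9: 694 + 150 = 844
Selection 10: 844 + 150 = 994
Selection 11: 994 + 150 = 1144

932, 1082, 1232, 94, 244, 394, 544, 694, 844, 994, 1144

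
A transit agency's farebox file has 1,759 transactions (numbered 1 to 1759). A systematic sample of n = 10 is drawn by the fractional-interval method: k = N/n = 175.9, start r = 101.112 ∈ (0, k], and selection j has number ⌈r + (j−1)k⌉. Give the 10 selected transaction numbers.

102, 278, 453, 629, 805, 981, 1157, 1333, 1509, 1685

j=1: r + 0k = 101.112 → ⌈·⌉ = 102
j=2: r + 1k = 277.012 → ⌈·⌉ = 278
j=3: r + 2k = 452.912 → ⌈·⌉ = 453
j=4: r + 3k = 628.812 → ⌈·⌉ = 629
j=5: r + 4k = 804.712 → ⌈·⌉ = 805
j=6: r + 5k = 980.612 → ⌈·⌉ = 981
j=7: r + 6k = 1156.512 → ⌈·⌉ = 1157
j=8: r + 7k = 1332.412 → ⌈·⌉ = 1333
j=9: r + 8k = 1508.312 → ⌈·⌉ = 1509
j=10: r + 9k = 1684.212 → ⌈·⌉ = 1685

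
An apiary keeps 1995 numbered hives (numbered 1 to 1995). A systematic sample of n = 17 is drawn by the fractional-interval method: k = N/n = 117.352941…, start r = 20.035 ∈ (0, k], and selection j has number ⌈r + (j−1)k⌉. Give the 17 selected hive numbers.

21, 138, 255, 373, 490, 607, 725, 842, 959, 1077, 1194, 1311, 1429, 1546, 1663, 1781, 1898

j=1: r + 0k = 20.035 → ⌈·⌉ = 21
j=2: r + 1k = 137.387941… → ⌈·⌉ = 138
j=3: r + 2k = 254.740882… → ⌈·⌉ = 255
j=4: r + 3k = 372.093823… → ⌈·⌉ = 373
j=5: r + 4k = 489.446764… → ⌈·⌉ = 490
j=6: r + 5k = 606.799705… → ⌈·⌉ = 607
j=7: r + 6k = 724.152647… → ⌈·⌉ = 725
j=8: r + 7k = 841.505588… → ⌈·⌉ = 842
j=9: r + 8k = 958.858529… → ⌈·⌉ = 959
j=10: r + 9k = 1076.211470… → ⌈·⌉ = 1077
j=11: r + 10k = 1193.564411… → ⌈·⌉ = 1194
j=12: r + 11k = 1310.917352… → ⌈·⌉ = 1311
j=13: r + 12k = 1428.270294… → ⌈·⌉ = 1429
j=14: r + 13k = 1545.623235… → ⌈·⌉ = 1546
j=15: r + 14k = 1662.976176… → ⌈·⌉ = 1663
j=16: r + 15k = 1780.329117… → ⌈·⌉ = 1781
j=17: r + 16k = 1897.682058… → ⌈·⌉ = 1898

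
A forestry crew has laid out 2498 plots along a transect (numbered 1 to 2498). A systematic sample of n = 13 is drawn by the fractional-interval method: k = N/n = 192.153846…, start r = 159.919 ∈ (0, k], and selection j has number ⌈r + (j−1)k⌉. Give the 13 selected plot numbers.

160, 353, 545, 737, 929, 1121, 1313, 1505, 1698, 1890, 2082, 2274, 2466

j=1: r + 0k = 159.919 → ⌈·⌉ = 160
j=2: r + 1k = 352.072846… → ⌈·⌉ = 353
j=3: r + 2k = 544.226692… → ⌈·⌉ = 545
j=4: r + 3k = 736.380538… → ⌈·⌉ = 737
j=5: r + 4k = 928.534384… → ⌈·⌉ = 929
j=6: r + 5k = 1120.688230… → ⌈·⌉ = 1121
j=7: r + 6k = 1312.842076… → ⌈·⌉ = 1313
j=8: r + 7k = 1504.995923… → ⌈·⌉ = 1505
j=9: r + 8k = 1697.149769… → ⌈·⌉ = 1698
j=10: r + 9k = 1889.303615… → ⌈·⌉ = 1890
j=11: r + 10k = 2081.457461… → ⌈·⌉ = 2082
j=12: r + 11k = 2273.611307… → ⌈·⌉ = 2274
j=13: r + 12k = 2465.765153… → ⌈·⌉ = 2466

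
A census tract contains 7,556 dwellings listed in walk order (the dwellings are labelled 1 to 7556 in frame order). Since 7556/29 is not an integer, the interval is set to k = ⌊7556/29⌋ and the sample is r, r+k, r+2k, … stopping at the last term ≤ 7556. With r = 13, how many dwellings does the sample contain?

k = ⌊7556/29⌋ = 260
Achieved size = ⌊(7556 − 13)/260⌋ + 1 = ⌊7543/260⌋ + 1 = 29 + 1 = 30
(last selection: 13 + 29×260 = 7553 ≤ 7556; next would be 7813 > 7556)

30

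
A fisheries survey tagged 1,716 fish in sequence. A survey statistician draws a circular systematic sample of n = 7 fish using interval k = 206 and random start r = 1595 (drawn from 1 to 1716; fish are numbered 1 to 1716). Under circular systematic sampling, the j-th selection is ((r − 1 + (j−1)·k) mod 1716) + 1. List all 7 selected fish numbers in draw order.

1595, 85, 291, 497, 703, 909, 1115

Selection 1: 1595
Selection 2: 1595 + 206 = 1801 → 1801 − 1716 = 85
Selection 3: 85 + 206 = 291
Selection 4: 291 + 206 = 497
Selection 5: 497 + 206 = 703
Selection 6: 703 + 206 = 909
Selection 7: 909 + 206 = 1115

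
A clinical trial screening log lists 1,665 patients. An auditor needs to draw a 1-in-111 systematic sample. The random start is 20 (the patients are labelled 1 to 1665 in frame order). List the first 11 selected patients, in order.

20, 131, 242, 353, 464, 575, 686, 797, 908, 1019, 1130

patient 1: 20
patient 2: 20 + 111 = 131
patient 3: 131 + 111 = 242
patient 4: 242 + 111 = 353
patient 5: 353 + 111 = 464
patient 6: 464 + 111 = 575
patient 7: 575 + 111 = 686
patient 8: 686 + 111 = 797
patient 9: 797 + 111 = 908
patient 10: 908 + 111 = 1019
patient 11: 1019 + 111 = 1130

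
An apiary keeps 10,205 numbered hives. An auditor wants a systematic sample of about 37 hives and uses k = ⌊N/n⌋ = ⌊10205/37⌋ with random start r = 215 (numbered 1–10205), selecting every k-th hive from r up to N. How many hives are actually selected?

37

k = ⌊10205/37⌋ = 275
Achieved size = ⌊(10205 − 215)/275⌋ + 1 = ⌊9990/275⌋ + 1 = 36 + 1 = 37
(last selection: 215 + 36×275 = 10115 ≤ 10205; next would be 10390 > 10205)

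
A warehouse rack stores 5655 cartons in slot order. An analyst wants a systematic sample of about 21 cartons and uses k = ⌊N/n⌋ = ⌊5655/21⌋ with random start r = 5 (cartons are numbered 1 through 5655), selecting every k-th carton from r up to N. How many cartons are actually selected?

k = ⌊5655/21⌋ = 269
Achieved size = ⌊(5655 − 5)/269⌋ + 1 = ⌊5650/269⌋ + 1 = 21 + 1 = 22
(last selection: 5 + 21×269 = 5654 ≤ 5655; next would be 5923 > 5655)

22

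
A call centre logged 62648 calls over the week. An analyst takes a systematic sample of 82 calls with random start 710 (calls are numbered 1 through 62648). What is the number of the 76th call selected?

58010

k = 62648/82 = 764
76th selection = r + (76−1)·k = 710 + 75×764 = 710 + 57300 = 58010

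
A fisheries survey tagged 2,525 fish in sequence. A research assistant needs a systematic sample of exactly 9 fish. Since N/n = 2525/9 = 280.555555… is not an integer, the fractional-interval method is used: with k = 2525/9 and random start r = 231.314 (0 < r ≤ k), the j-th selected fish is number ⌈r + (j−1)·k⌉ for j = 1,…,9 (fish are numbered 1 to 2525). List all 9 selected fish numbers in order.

232, 512, 793, 1073, 1354, 1635, 1915, 2196, 2476

j=1: r + 0k = 231.314 → ⌈·⌉ = 232
j=2: r + 1k = 511.869555… → ⌈·⌉ = 512
j=3: r + 2k = 792.425111… → ⌈·⌉ = 793
j=4: r + 3k = 1072.980666… → ⌈·⌉ = 1073
j=5: r + 4k = 1353.536222… → ⌈·⌉ = 1354
j=6: r + 5k = 1634.091777… → ⌈·⌉ = 1635
j=7: r + 6k = 1914.647333… → ⌈·⌉ = 1915
j=8: r + 7k = 2195.202888… → ⌈·⌉ = 2196
j=9: r + 8k = 2475.758444… → ⌈·⌉ = 2476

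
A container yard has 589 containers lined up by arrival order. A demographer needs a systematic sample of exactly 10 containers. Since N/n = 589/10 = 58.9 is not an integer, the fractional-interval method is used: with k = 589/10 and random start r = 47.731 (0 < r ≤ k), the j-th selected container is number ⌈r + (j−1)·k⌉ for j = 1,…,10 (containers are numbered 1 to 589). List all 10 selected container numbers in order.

48, 107, 166, 225, 284, 343, 402, 461, 519, 578

j=1: r + 0k = 47.731 → ⌈·⌉ = 48
j=2: r + 1k = 106.631 → ⌈·⌉ = 107
j=3: r + 2k = 165.531 → ⌈·⌉ = 166
j=4: r + 3k = 224.431 → ⌈·⌉ = 225
j=5: r + 4k = 283.331 → ⌈·⌉ = 284
j=6: r + 5k = 342.231 → ⌈·⌉ = 343
j=7: r + 6k = 401.131 → ⌈·⌉ = 402
j=8: r + 7k = 460.031 → ⌈·⌉ = 461
j=9: r + 8k = 518.931 → ⌈·⌉ = 519
j=10: r + 9k = 577.831 → ⌈·⌉ = 578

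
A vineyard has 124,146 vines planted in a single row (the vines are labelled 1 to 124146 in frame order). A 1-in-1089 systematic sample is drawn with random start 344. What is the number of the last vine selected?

k = 1089
114th selection = r + (114−1)·k = 344 + 113×1089 = 344 + 123057 = 123401

123401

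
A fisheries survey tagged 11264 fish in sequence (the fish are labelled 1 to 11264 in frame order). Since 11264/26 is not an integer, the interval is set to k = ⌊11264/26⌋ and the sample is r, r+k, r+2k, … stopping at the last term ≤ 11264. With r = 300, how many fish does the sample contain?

26

k = ⌊11264/26⌋ = 433
Achieved size = ⌊(11264 − 300)/433⌋ + 1 = ⌊10964/433⌋ + 1 = 25 + 1 = 26
(last selection: 300 + 25×433 = 11125 ≤ 11264; next would be 11558 > 11264)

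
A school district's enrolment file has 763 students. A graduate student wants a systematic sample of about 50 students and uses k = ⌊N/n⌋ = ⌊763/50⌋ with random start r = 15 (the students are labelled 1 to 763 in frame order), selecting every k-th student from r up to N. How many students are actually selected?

50

k = ⌊763/50⌋ = 15
Achieved size = ⌊(763 − 15)/15⌋ + 1 = ⌊748/15⌋ + 1 = 49 + 1 = 50
(last selection: 15 + 49×15 = 750 ≤ 763; next would be 765 > 763)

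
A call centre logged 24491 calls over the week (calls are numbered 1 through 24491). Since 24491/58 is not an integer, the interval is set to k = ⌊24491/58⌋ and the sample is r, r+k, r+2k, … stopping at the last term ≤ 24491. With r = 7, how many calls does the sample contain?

59

k = ⌊24491/58⌋ = 422
Achieved size = ⌊(24491 − 7)/422⌋ + 1 = ⌊24484/422⌋ + 1 = 58 + 1 = 59
(last selection: 7 + 58×422 = 24483 ≤ 24491; next would be 24905 > 24491)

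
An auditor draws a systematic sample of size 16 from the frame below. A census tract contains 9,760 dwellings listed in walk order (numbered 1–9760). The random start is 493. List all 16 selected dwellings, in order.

493, 1103, 1713, 2323, 2933, 3543, 4153, 4763, 5373, 5983, 6593, 7203, 7813, 8423, 9033, 9643

k = N/n = 9760/16 = 610
dwelling 1: 493
dwelling 2: 493 + 610 = 1103
dwelling 3: 1103 + 610 = 1713
dwelling 4: 1713 + 610 = 2323
dwelling 5: 2323 + 610 = 2933
dwelling 6: 2933 + 610 = 3543
dwelling 7: 3543 + 610 = 4153
dwelling 8: 4153 + 610 = 4763
dwelling 9: 4763 + 610 = 5373
dwelling 10: 5373 + 610 = 5983
dwelling 11: 5983 + 610 = 6593
dwelling 12: 6593 + 610 = 7203
dwelling 13: 7203 + 610 = 7813
dwelling 14: 7813 + 610 = 8423
dwelling 15: 8423 + 610 = 9033
dwelling 16: 9033 + 610 = 9643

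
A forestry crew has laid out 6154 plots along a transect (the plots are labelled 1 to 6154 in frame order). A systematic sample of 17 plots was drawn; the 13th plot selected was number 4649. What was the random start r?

305

k = 6154/17 = 362
r = 4649 − (13−1)×362 = 4649 − 4344 = 305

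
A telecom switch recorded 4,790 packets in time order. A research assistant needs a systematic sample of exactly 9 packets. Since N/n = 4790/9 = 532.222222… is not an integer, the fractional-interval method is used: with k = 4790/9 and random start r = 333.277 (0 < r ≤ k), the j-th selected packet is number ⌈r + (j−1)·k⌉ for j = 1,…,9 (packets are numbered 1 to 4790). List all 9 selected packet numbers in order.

334, 866, 1398, 1930, 2463, 2995, 3527, 4059, 4592

j=1: r + 0k = 333.277 → ⌈·⌉ = 334
j=2: r + 1k = 865.499222… → ⌈·⌉ = 866
j=3: r + 2k = 1397.721444… → ⌈·⌉ = 1398
j=4: r + 3k = 1929.943666… → ⌈·⌉ = 1930
j=5: r + 4k = 2462.165888… → ⌈·⌉ = 2463
j=6: r + 5k = 2994.388111… → ⌈·⌉ = 2995
j=7: r + 6k = 3526.610333… → ⌈·⌉ = 3527
j=8: r + 7k = 4058.832555… → ⌈·⌉ = 4059
j=9: r + 8k = 4591.054777… → ⌈·⌉ = 4592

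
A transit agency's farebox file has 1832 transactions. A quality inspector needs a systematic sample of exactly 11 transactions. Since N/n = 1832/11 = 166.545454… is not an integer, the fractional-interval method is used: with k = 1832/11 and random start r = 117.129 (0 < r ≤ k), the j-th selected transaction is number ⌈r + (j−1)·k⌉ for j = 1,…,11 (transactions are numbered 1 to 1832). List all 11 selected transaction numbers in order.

j=1: r + 0k = 117.129 → ⌈·⌉ = 118
j=2: r + 1k = 283.674454… → ⌈·⌉ = 284
j=3: r + 2k = 450.219909… → ⌈·⌉ = 451
j=4: r + 3k = 616.765363… → ⌈·⌉ = 617
j=5: r + 4k = 783.310818… → ⌈·⌉ = 784
j=6: r + 5k = 949.856272… → ⌈·⌉ = 950
j=7: r + 6k = 1116.401727… → ⌈·⌉ = 1117
j=8: r + 7k = 1282.947181… → ⌈·⌉ = 1283
j=9: r + 8k = 1449.492636… → ⌈·⌉ = 1450
j=10: r + 9k = 1616.038090… → ⌈·⌉ = 1617
j=11: r + 10k = 1782.583545… → ⌈·⌉ = 1783

118, 284, 451, 617, 784, 950, 1117, 1283, 1450, 1617, 1783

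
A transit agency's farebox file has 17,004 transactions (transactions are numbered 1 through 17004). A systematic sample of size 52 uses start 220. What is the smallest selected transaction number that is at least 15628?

15916

k = 17004/52 = 327
Steps past start: ⌈(15628 − 220)/327⌉ = ⌈15408/327⌉ = 48
Selected transaction: 220 + 48×327 = 15916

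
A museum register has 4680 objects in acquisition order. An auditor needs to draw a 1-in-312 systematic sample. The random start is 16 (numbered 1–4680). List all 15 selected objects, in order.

object 1: 16
object 2: 16 + 312 = 328
object 3: 328 + 312 = 640
object 4: 640 + 312 = 952
object 5: 952 + 312 = 1264
object 6: 1264 + 312 = 1576
object 7: 1576 + 312 = 1888
object 8: 1888 + 312 = 2200
object 9: 2200 + 312 = 2512
object 10: 2512 + 312 = 2824
object 11: 2824 + 312 = 3136
object 12: 3136 + 312 = 3448
object 13: 3448 + 312 = 3760
object 14: 3760 + 312 = 4072
object 15: 4072 + 312 = 4384

16, 328, 640, 952, 1264, 1576, 1888, 2200, 2512, 2824, 3136, 3448, 3760, 4072, 4384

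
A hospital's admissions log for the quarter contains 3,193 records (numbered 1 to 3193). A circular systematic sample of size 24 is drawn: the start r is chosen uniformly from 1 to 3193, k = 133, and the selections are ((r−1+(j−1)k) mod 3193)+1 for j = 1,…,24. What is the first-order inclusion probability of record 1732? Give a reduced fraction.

For each position j, as r ranges over 1…3193 the j-th selection hits every record exactly once, so record 1732 is selected for exactly 24 of the 3193 starts.
Inclusion probability = 24/3193.

24/3193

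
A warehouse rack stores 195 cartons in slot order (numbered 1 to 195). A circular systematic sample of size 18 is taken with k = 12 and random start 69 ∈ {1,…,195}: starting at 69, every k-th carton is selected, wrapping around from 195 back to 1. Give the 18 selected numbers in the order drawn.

69, 81, 93, 105, 117, 129, 141, 153, 165, 177, 189, 6, 18, 30, 42, 54, 66, 78

Selection 1: 69
Selection 2: 69 + 12 = 81
Selection 3: 81 + 12 = 93
Selection 4: 93 + 12 = 105
Selection 5: 105 + 12 = 117
Selection 6: 117 + 12 = 129
Selection 7: 129 + 12 = 141
Selection 8: 141 + 12 = 153
Selection 9: 153 + 12 = 165
Selection 10: 165 + 12 = 177
Selection 11: 177 + 12 = 189
Selection 12: 189 + 12 = 201 → 201 − 195 = 6
Selection 13: 6 + 12 = 18
Selection 14: 18 + 12 = 30
Selection 15: 30 + 12 = 42
Selection 16: 42 + 12 = 54
Selection 17: 54 + 12 = 66
Selection 18: 66 + 12 = 78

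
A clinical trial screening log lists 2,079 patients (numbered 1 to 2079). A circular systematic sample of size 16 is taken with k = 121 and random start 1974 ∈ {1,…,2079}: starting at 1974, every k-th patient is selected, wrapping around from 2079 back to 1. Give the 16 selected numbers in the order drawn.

Selection 1: 1974
Selection 2: 1974 + 121 = 2095 → 2095 − 2079 = 16
Selection 3: 16 + 121 = 137
Selection 4: 137 + 121 = 258
Selection 5: 258 + 121 = 379
Selection 6: 379 + 121 = 500
Selection 7: 500 + 121 = 621
Selection 8: 621 + 121 = 742
Selection 9: 742 + 121 = 863
Selection 10: 863 + 121 = 984
Selection 11: 984 + 121 = 1105
Selection 12: 1105 + 121 = 1226
Selection 13: 1226 + 121 = 1347
Selection 14: 1347 + 121 = 1468
Selection 15: 1468 + 121 = 1589
Selection 16: 1589 + 121 = 1710

1974, 16, 137, 258, 379, 500, 621, 742, 863, 984, 1105, 1226, 1347, 1468, 1589, 1710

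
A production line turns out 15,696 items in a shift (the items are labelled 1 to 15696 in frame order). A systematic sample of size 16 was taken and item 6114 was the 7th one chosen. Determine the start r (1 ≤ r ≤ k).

k = 15696/16 = 981
r = 6114 − (7−1)×981 = 6114 − 5886 = 228

228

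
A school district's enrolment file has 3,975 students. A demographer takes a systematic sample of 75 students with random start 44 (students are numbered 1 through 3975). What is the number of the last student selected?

k = 3975/75 = 53
75th selection = r + (75−1)·k = 44 + 74×53 = 44 + 3922 = 3966

3966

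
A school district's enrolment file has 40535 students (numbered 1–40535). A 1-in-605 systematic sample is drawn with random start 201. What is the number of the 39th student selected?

k = 605
39th selection = r + (39−1)·k = 201 + 38×605 = 201 + 22990 = 23191

23191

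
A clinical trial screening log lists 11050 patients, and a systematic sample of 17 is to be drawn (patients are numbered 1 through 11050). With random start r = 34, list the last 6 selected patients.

7184, 7834, 8484, 9134, 9784, 10434

k = N/n = 11050/17 = 650
12th selection = 34 + 11×650 = 7184
13th: 7184 + 650 = 7834
14th: 7834 + 650 = 8484
15th: 8484 + 650 = 9134
16th: 9134 + 650 = 9784
17th: 9784 + 650 = 10434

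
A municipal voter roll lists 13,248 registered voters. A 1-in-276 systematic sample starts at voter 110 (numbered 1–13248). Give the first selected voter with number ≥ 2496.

2594

k = 276
Steps past start: ⌈(2496 − 110)/276⌉ = ⌈2386/276⌉ = 9
Selected voter: 110 + 9×276 = 2594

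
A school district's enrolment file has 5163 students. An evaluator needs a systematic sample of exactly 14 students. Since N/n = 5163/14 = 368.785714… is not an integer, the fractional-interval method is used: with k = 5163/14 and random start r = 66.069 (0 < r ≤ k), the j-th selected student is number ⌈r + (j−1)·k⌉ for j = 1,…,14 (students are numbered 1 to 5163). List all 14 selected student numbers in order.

j=1: r + 0k = 66.069 → ⌈·⌉ = 67
j=2: r + 1k = 434.854714… → ⌈·⌉ = 435
j=3: r + 2k = 803.640428… → ⌈·⌉ = 804
j=4: r + 3k = 1172.426142… → ⌈·⌉ = 1173
j=5: r + 4k = 1541.211857… → ⌈·⌉ = 1542
j=6: r + 5k = 1909.997571… → ⌈·⌉ = 1910
j=7: r + 6k = 2278.783285… → ⌈·⌉ = 2279
j=8: r + 7k = 2647.569 → ⌈·⌉ = 2648
j=9: r + 8k = 3016.354714… → ⌈·⌉ = 3017
j=10: r + 9k = 3385.140428… → ⌈·⌉ = 3386
j=11: r + 10k = 3753.926142… → ⌈·⌉ = 3754
j=12: r + 11k = 4122.711857… → ⌈·⌉ = 4123
j=13: r + 12k = 4491.497571… → ⌈·⌉ = 4492
j=14: r + 13k = 4860.283285… → ⌈·⌉ = 4861

67, 435, 804, 1173, 1542, 1910, 2279, 2648, 3017, 3386, 3754, 4123, 4492, 4861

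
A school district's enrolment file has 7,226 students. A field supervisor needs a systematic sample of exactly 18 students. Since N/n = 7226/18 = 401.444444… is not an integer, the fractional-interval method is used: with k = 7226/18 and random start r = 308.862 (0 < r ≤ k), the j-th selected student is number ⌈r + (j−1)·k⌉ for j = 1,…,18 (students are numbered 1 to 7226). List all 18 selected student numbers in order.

309, 711, 1112, 1514, 1915, 2317, 2718, 3119, 3521, 3922, 4324, 4725, 5127, 5528, 5930, 6331, 6732, 7134

j=1: r + 0k = 308.862 → ⌈·⌉ = 309
j=2: r + 1k = 710.306444… → ⌈·⌉ = 711
j=3: r + 2k = 1111.750888… → ⌈·⌉ = 1112
j=4: r + 3k = 1513.195333… → ⌈·⌉ = 1514
j=5: r + 4k = 1914.639777… → ⌈·⌉ = 1915
j=6: r + 5k = 2316.084222… → ⌈·⌉ = 2317
j=7: r + 6k = 2717.528666… → ⌈·⌉ = 2718
j=8: r + 7k = 3118.973111… → ⌈·⌉ = 3119
j=9: r + 8k = 3520.417555… → ⌈·⌉ = 3521
j=10: r + 9k = 3921.862 → ⌈·⌉ = 3922
j=11: r + 10k = 4323.306444… → ⌈·⌉ = 4324
j=12: r + 11k = 4724.750888… → ⌈·⌉ = 4725
j=13: r + 12k = 5126.195333… → ⌈·⌉ = 5127
j=14: r + 13k = 5527.639777… → ⌈·⌉ = 5528
j=15: r + 14k = 5929.084222… → ⌈·⌉ = 5930
j=16: r + 15k = 6330.528666… → ⌈·⌉ = 6331
j=17: r + 16k = 6731.973111… → ⌈·⌉ = 6732
j=18: r + 17k = 7133.417555… → ⌈·⌉ = 7134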